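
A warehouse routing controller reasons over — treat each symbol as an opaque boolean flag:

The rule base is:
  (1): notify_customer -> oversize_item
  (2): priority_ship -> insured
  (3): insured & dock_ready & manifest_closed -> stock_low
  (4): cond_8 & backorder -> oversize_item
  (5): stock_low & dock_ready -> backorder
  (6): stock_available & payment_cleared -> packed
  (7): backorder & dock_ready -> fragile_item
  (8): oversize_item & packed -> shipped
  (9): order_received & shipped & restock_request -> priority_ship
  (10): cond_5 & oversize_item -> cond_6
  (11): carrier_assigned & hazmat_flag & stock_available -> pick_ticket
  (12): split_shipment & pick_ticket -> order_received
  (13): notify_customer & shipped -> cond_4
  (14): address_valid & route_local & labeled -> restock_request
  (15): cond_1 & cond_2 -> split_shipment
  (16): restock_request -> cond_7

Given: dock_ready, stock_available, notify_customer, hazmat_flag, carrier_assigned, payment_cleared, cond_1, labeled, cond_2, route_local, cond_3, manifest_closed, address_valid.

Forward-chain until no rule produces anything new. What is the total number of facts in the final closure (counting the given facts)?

27

Round 1: (1) [notify_customer -> oversize_item]; (6) [stock_available & payment_cleared -> packed]; (11) [carrier_assigned & hazmat_flag & stock_available -> pick_ticket]; (14) [address_valid & route_local & labeled -> restock_request]; (15) [cond_1 & cond_2 -> split_shipment]. New: oversize_item, packed, pick_ticket, restock_request, split_shipment.
Round 2: (8) [oversize_item & packed -> shipped]; (12) [split_shipment & pick_ticket -> order_received]; (16) [restock_request -> cond_7]. New: shipped, order_received, cond_7.
Round 3: (9) [order_received & shipped & restock_request -> priority_ship]; (13) [notify_customer & shipped -> cond_4]. New: priority_ship, cond_4.
Round 4: (2) [priority_ship -> insured]. New: insured.
Round 5: (3) [insured & dock_ready & manifest_closed -> stock_low]. New: stock_low.
Round 6: (5) [stock_low & dock_ready -> backorder]. New: backorder.
Round 7: (7) [backorder & dock_ready -> fragile_item]. New: fragile_item.
Closure: {address_valid, backorder, carrier_assigned, cond_1, cond_2, cond_3, cond_4, cond_7, dock_ready, fragile_item, hazmat_flag, insured, labeled, manifest_closed, notify_customer, order_received, oversize_item, packed, payment_cleared, pick_ticket, priority_ship, restock_request, route_local, shipped, split_shipment, stock_available, stock_low} — 27 facts.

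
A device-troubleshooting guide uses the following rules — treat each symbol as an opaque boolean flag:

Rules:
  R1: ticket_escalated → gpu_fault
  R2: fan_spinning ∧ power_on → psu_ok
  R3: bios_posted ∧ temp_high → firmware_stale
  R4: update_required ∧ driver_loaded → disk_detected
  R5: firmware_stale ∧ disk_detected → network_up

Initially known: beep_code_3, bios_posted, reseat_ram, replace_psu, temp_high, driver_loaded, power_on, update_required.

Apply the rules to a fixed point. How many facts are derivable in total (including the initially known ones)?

11

Round 1 — R3, R4, derive firmware_stale, disk_detected.
Round 2 — R5, derive network_up.
Closure: {beep_code_3, bios_posted, disk_detected, driver_loaded, firmware_stale, network_up, power_on, replace_psu, reseat_ram, temp_high, update_required} — 11 facts.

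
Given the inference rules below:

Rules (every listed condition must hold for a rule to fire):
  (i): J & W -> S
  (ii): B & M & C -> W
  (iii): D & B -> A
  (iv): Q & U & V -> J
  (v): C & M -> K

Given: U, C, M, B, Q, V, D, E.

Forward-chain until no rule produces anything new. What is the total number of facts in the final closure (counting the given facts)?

Round 1: (ii) [B & M & C -> W]; (iii) [D & B -> A]; (iv) [Q & U & V -> J]; (v) [C & M -> K]. Adds W, A, J, K.
Round 2: (i) [J & W -> S]. Adds S.
Closure: {A, B, C, D, E, J, K, M, Q, S, U, V, W} — 13 facts.

13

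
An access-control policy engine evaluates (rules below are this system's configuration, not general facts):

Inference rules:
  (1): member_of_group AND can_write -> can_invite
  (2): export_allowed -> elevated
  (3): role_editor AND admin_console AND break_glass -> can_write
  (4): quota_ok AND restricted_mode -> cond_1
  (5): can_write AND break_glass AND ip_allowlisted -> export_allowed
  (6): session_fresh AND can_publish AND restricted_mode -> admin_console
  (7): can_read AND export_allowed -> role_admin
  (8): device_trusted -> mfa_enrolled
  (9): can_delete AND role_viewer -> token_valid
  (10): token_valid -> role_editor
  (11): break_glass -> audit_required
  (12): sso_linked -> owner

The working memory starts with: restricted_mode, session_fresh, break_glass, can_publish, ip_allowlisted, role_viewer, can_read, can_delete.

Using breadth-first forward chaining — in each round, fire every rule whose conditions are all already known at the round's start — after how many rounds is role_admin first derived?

Round 1 fires (6), (9), (11), giving admin_console, token_valid, audit_required.
Round 2 fires (10), giving role_editor.
Round 3 fires (3), giving can_write.
Round 4 fires (5), giving export_allowed.
Round 5 fires (2), (7), giving elevated, role_admin.
role_admin first appears in round 5.

5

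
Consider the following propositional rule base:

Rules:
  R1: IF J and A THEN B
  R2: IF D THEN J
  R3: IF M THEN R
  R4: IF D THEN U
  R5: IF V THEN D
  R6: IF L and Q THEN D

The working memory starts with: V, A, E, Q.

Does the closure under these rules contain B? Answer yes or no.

Round 1 — R5, derive D.
Round 2 — R2, R4, derive J, U.
Round 3 — R1, derive B.
B appears in round 3, so it is derivable.

yes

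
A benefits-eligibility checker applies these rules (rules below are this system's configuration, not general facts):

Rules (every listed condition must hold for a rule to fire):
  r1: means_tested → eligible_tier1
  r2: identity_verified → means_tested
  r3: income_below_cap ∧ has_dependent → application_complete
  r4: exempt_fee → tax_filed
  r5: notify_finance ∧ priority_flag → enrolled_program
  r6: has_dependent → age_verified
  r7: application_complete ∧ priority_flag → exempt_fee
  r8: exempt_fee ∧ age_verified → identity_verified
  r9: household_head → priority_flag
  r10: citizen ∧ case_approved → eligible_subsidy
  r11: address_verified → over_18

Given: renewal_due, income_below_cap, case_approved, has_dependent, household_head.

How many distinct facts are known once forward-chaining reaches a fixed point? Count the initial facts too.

Round 1: r3 [income_below_cap ∧ has_dependent → application_complete]; r6 [has_dependent → age_verified]; r9 [household_head → priority_flag]. Adds application_complete, age_verified, priority_flag.
Round 2: r7 [application_complete ∧ priority_flag → exempt_fee]. Adds exempt_fee.
Round 3: r4 [exempt_fee → tax_filed]; r8 [exempt_fee ∧ age_verified → identity_verified]. Adds tax_filed, identity_verified.
Round 4: r2 [identity_verified → means_tested]. Adds means_tested.
Round 5: r1 [means_tested → eligible_tier1]. Adds eligible_tier1.
Closure: {age_verified, application_complete, case_approved, eligible_tier1, exempt_fee, has_dependent, household_head, identity_verified, income_below_cap, means_tested, priority_flag, renewal_due, tax_filed} — 13 facts.

13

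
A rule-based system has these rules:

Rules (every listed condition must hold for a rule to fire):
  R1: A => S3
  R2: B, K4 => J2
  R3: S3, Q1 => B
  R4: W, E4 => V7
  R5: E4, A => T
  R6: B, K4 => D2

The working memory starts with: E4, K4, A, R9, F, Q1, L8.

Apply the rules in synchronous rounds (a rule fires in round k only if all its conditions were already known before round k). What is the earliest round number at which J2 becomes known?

3

Round 1: R1 [A => S3]; R5 [E4, A => T]. Adds S3, T.
Round 2: R3 [S3, Q1 => B]. Adds B.
Round 3: R2 [B, K4 => J2]; R6 [B, K4 => D2]. Adds J2, D2.
J2 first appears in round 3.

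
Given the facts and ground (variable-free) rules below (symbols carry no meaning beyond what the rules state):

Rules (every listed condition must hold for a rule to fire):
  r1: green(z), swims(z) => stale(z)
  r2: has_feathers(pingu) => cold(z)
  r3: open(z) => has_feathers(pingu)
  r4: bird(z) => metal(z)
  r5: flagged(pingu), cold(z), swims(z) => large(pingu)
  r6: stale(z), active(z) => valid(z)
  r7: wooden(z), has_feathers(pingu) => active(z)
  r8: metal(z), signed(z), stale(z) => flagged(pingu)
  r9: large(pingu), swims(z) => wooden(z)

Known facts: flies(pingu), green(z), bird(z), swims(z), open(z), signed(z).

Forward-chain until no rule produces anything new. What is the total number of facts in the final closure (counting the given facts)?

Round 1: r1 [green(z), swims(z) => stale(z)]; r3 [open(z) => has_feathers(pingu)]; r4 [bird(z) => metal(z)]. New: stale(z), has_feathers(pingu), metal(z).
Round 2: r2 [has_feathers(pingu) => cold(z)]; r8 [metal(z), signed(z), stale(z) => flagged(pingu)]. New: cold(z), flagged(pingu).
Round 3: r5 [flagged(pingu), cold(z), swims(z) => large(pingu)]. New: large(pingu).
Round 4: r9 [large(pingu), swims(z) => wooden(z)]. New: wooden(z).
Round 5: r7 [wooden(z), has_feathers(pingu) => active(z)]. New: active(z).
Round 6: r6 [stale(z), active(z) => valid(z)]. New: valid(z).
Closure: {active(z), bird(z), cold(z), flagged(pingu), flies(pingu), green(z), has_feathers(pingu), large(pingu), metal(z), open(z), signed(z), stale(z), swims(z), valid(z), wooden(z)} — 15 facts.

15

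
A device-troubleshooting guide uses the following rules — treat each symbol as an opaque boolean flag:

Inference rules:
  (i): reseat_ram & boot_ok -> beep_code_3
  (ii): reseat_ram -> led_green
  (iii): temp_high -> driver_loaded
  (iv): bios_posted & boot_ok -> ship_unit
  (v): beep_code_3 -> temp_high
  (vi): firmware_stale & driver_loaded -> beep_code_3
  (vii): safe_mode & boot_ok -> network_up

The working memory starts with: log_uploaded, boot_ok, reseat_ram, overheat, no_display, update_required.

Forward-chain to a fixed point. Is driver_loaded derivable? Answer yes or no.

yes

[1] (i) [reseat_ram & boot_ok -> beep_code_3]; (ii) [reseat_ram -> led_green]. ⇒ new: beep_code_3, led_green.
[2] (v) [beep_code_3 -> temp_high]. ⇒ new: temp_high.
[3] (iii) [temp_high -> driver_loaded]. ⇒ new: driver_loaded.
driver_loaded appears in round 3, so it is derivable.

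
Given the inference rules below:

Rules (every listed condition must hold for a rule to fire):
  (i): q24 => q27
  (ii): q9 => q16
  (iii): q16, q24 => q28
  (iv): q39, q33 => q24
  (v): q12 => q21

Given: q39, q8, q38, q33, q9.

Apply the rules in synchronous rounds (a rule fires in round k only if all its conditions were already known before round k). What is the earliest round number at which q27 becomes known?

2

Round 1: (ii) [q9 => q16]; (iv) [q39, q33 => q24]. New: q16, q24.
Round 2: (i) [q24 => q27]; (iii) [q16, q24 => q28]. New: q27, q28.
q27 first appears in round 2.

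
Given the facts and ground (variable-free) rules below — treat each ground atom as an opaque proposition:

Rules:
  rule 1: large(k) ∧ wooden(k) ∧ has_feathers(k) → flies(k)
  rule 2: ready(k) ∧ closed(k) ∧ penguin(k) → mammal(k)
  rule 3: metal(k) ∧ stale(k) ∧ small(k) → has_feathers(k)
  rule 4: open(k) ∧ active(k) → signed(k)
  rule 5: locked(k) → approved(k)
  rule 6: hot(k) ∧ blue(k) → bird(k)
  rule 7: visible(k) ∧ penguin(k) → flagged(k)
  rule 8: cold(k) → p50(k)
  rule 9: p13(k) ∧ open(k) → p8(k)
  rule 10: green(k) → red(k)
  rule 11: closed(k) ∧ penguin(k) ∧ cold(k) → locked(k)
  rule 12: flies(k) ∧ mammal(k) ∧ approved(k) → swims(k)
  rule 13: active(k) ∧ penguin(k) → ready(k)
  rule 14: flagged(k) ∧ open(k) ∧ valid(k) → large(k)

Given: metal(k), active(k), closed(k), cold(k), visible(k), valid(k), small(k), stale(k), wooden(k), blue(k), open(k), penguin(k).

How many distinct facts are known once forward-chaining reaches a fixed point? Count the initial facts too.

23

Round 1: rule 3 [metal(k) ∧ stale(k) ∧ small(k) → has_feathers(k)]; rule 4 [open(k) ∧ active(k) → signed(k)]; rule 7 [visible(k) ∧ penguin(k) → flagged(k)]; rule 8 [cold(k) → p50(k)]; rule 11 [closed(k) ∧ penguin(k) ∧ cold(k) → locked(k)]; rule 13 [active(k) ∧ penguin(k) → ready(k)]. Adds has_feathers(k), signed(k), flagged(k), p50(k), locked(k), ready(k).
Round 2: rule 2 [ready(k) ∧ closed(k) ∧ penguin(k) → mammal(k)]; rule 5 [locked(k) → approved(k)]; rule 14 [flagged(k) ∧ open(k) ∧ valid(k) → large(k)]. Adds mammal(k), approved(k), large(k).
Round 3: rule 1 [large(k) ∧ wooden(k) ∧ has_feathers(k) → flies(k)]. Adds flies(k).
Round 4: rule 12 [flies(k) ∧ mammal(k) ∧ approved(k) → swims(k)]. Adds swims(k).
Closure: {active(k), approved(k), blue(k), closed(k), cold(k), flagged(k), flies(k), has_feathers(k), large(k), locked(k), mammal(k), metal(k), open(k), p50(k), penguin(k), ready(k), signed(k), small(k), stale(k), swims(k), valid(k), visible(k), wooden(k)} — 23 facts.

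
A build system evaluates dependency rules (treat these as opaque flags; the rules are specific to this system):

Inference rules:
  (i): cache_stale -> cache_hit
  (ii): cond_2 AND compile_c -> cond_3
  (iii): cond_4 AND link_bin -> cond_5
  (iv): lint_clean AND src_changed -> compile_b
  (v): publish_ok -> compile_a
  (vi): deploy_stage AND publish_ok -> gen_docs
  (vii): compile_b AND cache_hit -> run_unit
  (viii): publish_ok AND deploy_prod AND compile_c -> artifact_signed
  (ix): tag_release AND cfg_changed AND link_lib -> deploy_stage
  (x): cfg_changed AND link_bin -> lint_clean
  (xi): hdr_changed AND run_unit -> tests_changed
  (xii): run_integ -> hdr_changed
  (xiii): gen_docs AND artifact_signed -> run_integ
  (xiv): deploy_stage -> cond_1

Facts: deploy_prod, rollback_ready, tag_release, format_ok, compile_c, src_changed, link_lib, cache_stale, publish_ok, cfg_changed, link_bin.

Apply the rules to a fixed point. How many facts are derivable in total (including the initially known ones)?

Round 1 fires (i), (v), (viii), (ix), (x), giving cache_hit, compile_a, artifact_signed, deploy_stage, lint_clean.
Round 2 fires (iv), (vi), (xiv), giving compile_b, gen_docs, cond_1.
Round 3 fires (vii), (xiii), giving run_unit, run_integ.
Round 4 fires (xii), giving hdr_changed.
Round 5 fires (xi), giving tests_changed.
Closure: {artifact_signed, cache_hit, cache_stale, cfg_changed, compile_a, compile_b, compile_c, cond_1, deploy_prod, deploy_stage, format_ok, gen_docs, hdr_changed, link_bin, link_lib, lint_clean, publish_ok, rollback_ready, run_integ, run_unit, src_changed, tag_release, tests_changed} — 23 facts.

23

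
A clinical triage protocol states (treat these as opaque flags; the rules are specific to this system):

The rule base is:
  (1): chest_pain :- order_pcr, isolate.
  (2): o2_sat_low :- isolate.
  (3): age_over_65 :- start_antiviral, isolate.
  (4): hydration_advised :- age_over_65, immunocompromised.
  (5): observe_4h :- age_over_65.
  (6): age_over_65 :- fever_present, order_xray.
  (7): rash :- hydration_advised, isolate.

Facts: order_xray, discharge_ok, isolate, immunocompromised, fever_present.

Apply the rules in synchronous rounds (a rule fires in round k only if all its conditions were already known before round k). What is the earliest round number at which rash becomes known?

3

Round 1: (2) [o2_sat_low :- isolate.]; (6) [age_over_65 :- fever_present, order_xray.]. Adds o2_sat_low, age_over_65.
Round 2: (4) [hydration_advised :- age_over_65, immunocompromised.]; (5) [observe_4h :- age_over_65.]. Adds hydration_advised, observe_4h.
Round 3: (7) [rash :- hydration_advised, isolate.]. Adds rash.
rash first appears in round 3.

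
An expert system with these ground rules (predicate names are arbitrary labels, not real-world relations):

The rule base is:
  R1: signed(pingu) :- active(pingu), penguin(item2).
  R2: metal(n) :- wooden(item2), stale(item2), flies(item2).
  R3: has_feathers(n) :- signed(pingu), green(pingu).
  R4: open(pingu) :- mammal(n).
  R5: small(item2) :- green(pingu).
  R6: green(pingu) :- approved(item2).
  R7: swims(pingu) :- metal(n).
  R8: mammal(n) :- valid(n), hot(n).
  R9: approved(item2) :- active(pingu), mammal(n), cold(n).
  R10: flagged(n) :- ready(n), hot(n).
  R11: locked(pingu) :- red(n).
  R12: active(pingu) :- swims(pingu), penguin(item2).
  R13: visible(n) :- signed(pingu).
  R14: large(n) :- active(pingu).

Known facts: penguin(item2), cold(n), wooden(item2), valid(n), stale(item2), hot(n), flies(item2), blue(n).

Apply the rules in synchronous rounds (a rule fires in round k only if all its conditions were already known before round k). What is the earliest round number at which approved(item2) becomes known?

Round 1 — R2, R8, derive metal(n), mammal(n).
Round 2 — R4, R7, derive open(pingu), swims(pingu).
Round 3 — R12, derive active(pingu).
Round 4 — R1, R9, R14, derive signed(pingu), approved(item2), large(n).
approved(item2) first appears in round 4.

4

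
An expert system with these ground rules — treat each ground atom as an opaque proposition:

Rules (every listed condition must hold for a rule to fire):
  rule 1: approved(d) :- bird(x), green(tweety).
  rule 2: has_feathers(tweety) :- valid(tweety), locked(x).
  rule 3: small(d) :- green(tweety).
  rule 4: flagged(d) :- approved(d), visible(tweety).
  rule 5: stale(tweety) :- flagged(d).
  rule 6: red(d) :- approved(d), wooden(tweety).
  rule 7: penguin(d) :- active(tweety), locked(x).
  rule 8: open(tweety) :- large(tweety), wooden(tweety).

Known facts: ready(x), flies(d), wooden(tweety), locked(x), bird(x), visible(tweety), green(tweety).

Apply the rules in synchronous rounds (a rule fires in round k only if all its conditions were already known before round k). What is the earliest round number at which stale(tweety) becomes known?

Round 1: rule 1 [approved(d) :- bird(x), green(tweety).]; rule 3 [small(d) :- green(tweety).]. New: approved(d), small(d).
Round 2: rule 4 [flagged(d) :- approved(d), visible(tweety).]; rule 6 [red(d) :- approved(d), wooden(tweety).]. New: flagged(d), red(d).
Round 3: rule 5 [stale(tweety) :- flagged(d).]. New: stale(tweety).
stale(tweety) first appears in round 3.

3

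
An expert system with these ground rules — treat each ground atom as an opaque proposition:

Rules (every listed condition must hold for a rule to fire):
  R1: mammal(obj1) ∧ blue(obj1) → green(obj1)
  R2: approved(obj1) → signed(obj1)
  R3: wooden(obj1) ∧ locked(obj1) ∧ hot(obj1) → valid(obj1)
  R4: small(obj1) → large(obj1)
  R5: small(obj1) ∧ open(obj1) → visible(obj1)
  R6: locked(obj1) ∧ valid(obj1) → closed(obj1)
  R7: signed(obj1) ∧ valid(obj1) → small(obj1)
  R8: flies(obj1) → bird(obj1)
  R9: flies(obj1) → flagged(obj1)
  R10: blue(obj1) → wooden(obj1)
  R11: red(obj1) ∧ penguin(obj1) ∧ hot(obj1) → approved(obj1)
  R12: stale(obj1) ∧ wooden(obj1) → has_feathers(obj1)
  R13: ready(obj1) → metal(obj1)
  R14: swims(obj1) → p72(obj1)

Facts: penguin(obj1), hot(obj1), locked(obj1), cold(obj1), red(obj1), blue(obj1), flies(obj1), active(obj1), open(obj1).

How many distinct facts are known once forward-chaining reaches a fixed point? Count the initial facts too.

Round 1: R8 [flies(obj1) → bird(obj1)]; R9 [flies(obj1) → flagged(obj1)]; R10 [blue(obj1) → wooden(obj1)]; R11 [red(obj1) ∧ penguin(obj1) ∧ hot(obj1) → approved(obj1)]. New: bird(obj1), flagged(obj1), wooden(obj1), approved(obj1).
Round 2: R2 [approved(obj1) → signed(obj1)]; R3 [wooden(obj1) ∧ locked(obj1) ∧ hot(obj1) → valid(obj1)]. New: signed(obj1), valid(obj1).
Round 3: R6 [locked(obj1) ∧ valid(obj1) → closed(obj1)]; R7 [signed(obj1) ∧ valid(obj1) → small(obj1)]. New: closed(obj1), small(obj1).
Round 4: R4 [small(obj1) → large(obj1)]; R5 [small(obj1) ∧ open(obj1) → visible(obj1)]. New: large(obj1), visible(obj1).
Closure: {active(obj1), approved(obj1), bird(obj1), blue(obj1), closed(obj1), cold(obj1), flagged(obj1), flies(obj1), hot(obj1), large(obj1), locked(obj1), open(obj1), penguin(obj1), red(obj1), signed(obj1), small(obj1), valid(obj1), visible(obj1), wooden(obj1)} — 19 facts.

19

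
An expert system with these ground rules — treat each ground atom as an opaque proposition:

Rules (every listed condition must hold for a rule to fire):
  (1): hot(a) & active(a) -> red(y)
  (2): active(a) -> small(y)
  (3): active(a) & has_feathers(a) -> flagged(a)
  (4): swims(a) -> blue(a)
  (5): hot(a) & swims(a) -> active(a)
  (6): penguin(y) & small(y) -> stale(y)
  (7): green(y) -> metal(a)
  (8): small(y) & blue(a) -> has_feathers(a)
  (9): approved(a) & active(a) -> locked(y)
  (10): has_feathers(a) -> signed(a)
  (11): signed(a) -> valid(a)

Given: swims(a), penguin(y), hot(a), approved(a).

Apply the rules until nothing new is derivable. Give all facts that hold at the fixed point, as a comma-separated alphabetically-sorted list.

active(a), approved(a), blue(a), flagged(a), has_feathers(a), hot(a), locked(y), penguin(y), red(y), signed(a), small(y), stale(y), swims(a), valid(a)

Round 1: (4) [swims(a) -> blue(a)]; (5) [hot(a) & swims(a) -> active(a)]. Adds blue(a), active(a).
Round 2: (1) [hot(a) & active(a) -> red(y)]; (2) [active(a) -> small(y)]; (9) [approved(a) & active(a) -> locked(y)]. Adds red(y), small(y), locked(y).
Round 3: (6) [penguin(y) & small(y) -> stale(y)]; (8) [small(y) & blue(a) -> has_feathers(a)]. Adds stale(y), has_feathers(a).
Round 4: (3) [active(a) & has_feathers(a) -> flagged(a)]; (10) [has_feathers(a) -> signed(a)]. Adds flagged(a), signed(a).
Round 5: (11) [signed(a) -> valid(a)]. Adds valid(a).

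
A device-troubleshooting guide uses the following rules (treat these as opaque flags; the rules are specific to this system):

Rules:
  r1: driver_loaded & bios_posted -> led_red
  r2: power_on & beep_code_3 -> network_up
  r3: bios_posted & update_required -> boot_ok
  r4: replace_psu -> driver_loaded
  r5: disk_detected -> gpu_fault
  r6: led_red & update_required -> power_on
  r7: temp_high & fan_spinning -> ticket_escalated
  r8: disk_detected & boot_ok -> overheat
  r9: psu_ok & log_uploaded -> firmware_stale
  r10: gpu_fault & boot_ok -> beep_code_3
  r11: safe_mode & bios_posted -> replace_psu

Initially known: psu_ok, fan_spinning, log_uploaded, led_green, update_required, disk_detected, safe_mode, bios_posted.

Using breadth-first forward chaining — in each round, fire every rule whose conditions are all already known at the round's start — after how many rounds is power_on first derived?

Round 1: r3 [bios_posted & update_required -> boot_ok]; r5 [disk_detected -> gpu_fault]; r9 [psu_ok & log_uploaded -> firmware_stale]; r11 [safe_mode & bios_posted -> replace_psu]. New: boot_ok, gpu_fault, firmware_stale, replace_psu.
Round 2: r4 [replace_psu -> driver_loaded]; r8 [disk_detected & boot_ok -> overheat]; r10 [gpu_fault & boot_ok -> beep_code_3]. New: driver_loaded, overheat, beep_code_3.
Round 3: r1 [driver_loaded & bios_posted -> led_red]. New: led_red.
Round 4: r6 [led_red & update_required -> power_on]. New: power_on.
power_on first appears in round 4.

4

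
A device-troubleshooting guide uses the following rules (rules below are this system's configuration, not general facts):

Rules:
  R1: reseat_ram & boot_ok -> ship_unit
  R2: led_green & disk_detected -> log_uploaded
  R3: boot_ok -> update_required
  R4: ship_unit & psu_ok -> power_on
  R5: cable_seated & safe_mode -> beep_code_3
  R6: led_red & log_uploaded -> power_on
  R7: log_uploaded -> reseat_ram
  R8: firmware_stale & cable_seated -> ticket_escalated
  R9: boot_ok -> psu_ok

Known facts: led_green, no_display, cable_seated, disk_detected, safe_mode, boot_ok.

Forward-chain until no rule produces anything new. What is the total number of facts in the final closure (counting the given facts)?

13

Round 1: R2 [led_green & disk_detected -> log_uploaded]; R3 [boot_ok -> update_required]; R5 [cable_seated & safe_mode -> beep_code_3]; R9 [boot_ok -> psu_ok]. New: log_uploaded, update_required, beep_code_3, psu_ok.
Round 2: R7 [log_uploaded -> reseat_ram]. New: reseat_ram.
Round 3: R1 [reseat_ram & boot_ok -> ship_unit]. New: ship_unit.
Round 4: R4 [ship_unit & psu_ok -> power_on]. New: power_on.
Closure: {beep_code_3, boot_ok, cable_seated, disk_detected, led_green, log_uploaded, no_display, power_on, psu_ok, reseat_ram, safe_mode, ship_unit, update_required} — 13 facts.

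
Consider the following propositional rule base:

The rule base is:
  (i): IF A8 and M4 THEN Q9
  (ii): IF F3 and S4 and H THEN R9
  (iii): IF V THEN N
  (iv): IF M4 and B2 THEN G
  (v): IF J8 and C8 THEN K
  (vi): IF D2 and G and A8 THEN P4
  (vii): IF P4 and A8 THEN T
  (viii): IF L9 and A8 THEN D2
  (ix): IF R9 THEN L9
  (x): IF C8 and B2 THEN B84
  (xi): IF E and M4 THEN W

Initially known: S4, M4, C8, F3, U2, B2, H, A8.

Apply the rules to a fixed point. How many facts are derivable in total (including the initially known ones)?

16

Round 1 — (i), (ii), (iv), (x), derive Q9, R9, G, B84.
Round 2 — (ix), derive L9.
Round 3 — (viii), derive D2.
Round 4 — (vi), derive P4.
Round 5 — (vii), derive T.
Closure: {A8, B2, B84, C8, D2, F3, G, H, L9, M4, P4, Q9, R9, S4, T, U2} — 16 facts.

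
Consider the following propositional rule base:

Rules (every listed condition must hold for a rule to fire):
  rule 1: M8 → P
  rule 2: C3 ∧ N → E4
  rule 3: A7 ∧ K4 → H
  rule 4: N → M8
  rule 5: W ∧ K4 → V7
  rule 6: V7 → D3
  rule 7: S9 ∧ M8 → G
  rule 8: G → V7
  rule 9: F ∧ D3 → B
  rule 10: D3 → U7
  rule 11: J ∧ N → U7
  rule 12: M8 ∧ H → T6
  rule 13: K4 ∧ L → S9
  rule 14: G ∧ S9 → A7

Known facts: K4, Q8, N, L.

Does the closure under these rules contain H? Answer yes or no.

Round 1: rule 4 [N → M8]; rule 13 [K4 ∧ L → S9]. Adds M8, S9.
Round 2: rule 1 [M8 → P]; rule 7 [S9 ∧ M8 → G]. Adds P, G.
Round 3: rule 8 [G → V7]; rule 14 [G ∧ S9 → A7]. Adds V7, A7.
Round 4: rule 3 [A7 ∧ K4 → H]; rule 6 [V7 → D3]. Adds H, D3.
Round 5: rule 10 [D3 → U7]; rule 12 [M8 ∧ H → T6]. Adds U7, T6.
H appears in round 4, so it is derivable.

yes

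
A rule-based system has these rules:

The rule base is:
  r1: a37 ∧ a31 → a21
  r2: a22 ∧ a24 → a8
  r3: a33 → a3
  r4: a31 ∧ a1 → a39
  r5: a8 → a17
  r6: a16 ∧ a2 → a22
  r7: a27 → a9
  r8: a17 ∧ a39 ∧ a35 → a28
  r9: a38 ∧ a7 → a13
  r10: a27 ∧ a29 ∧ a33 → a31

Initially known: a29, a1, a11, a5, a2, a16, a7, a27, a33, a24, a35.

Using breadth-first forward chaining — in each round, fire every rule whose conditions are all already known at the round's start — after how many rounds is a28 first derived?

4

Round 1: r3 [a33 → a3]; r6 [a16 ∧ a2 → a22]; r7 [a27 → a9]; r10 [a27 ∧ a29 ∧ a33 → a31]. Adds a3, a22, a9, a31.
Round 2: r2 [a22 ∧ a24 → a8]; r4 [a31 ∧ a1 → a39]. Adds a8, a39.
Round 3: r5 [a8 → a17]. Adds a17.
Round 4: r8 [a17 ∧ a39 ∧ a35 → a28]. Adds a28.
a28 first appears in round 4.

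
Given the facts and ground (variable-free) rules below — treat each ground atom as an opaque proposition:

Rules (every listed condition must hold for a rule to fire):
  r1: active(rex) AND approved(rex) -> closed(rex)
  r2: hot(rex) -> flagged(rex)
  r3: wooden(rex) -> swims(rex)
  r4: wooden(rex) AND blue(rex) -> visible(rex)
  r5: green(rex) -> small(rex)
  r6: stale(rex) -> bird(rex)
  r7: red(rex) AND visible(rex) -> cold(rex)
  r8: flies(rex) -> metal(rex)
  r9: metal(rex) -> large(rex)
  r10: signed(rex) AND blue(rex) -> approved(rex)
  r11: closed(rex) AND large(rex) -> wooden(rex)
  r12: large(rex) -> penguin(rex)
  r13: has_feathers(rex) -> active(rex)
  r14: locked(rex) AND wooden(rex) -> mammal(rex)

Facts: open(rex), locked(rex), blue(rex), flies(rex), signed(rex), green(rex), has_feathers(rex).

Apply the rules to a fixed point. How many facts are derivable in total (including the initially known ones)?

Round 1 — r5, r8, r10, r13, derive small(rex), metal(rex), approved(rex), active(rex).
Round 2 — r1, r9, derive closed(rex), large(rex).
Round 3 — r11, r12, derive wooden(rex), penguin(rex).
Round 4 — r3, r4, r14, derive swims(rex), visible(rex), mammal(rex).
Closure: {active(rex), approved(rex), blue(rex), closed(rex), flies(rex), green(rex), has_feathers(rex), large(rex), locked(rex), mammal(rex), metal(rex), open(rex), penguin(rex), signed(rex), small(rex), swims(rex), visible(rex), wooden(rex)} — 18 facts.

18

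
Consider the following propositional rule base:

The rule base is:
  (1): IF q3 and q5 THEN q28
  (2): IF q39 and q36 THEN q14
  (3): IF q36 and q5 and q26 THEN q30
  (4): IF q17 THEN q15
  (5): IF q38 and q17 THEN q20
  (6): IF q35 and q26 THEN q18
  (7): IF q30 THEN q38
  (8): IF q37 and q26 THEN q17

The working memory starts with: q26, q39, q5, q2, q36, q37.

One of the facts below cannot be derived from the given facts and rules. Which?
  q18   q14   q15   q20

q18

Round 1 — (2), (3), (8), derive q14, q30, q17.
Round 2 — (4), (7), derive q15, q38.
Round 3 — (5), derive q20.
Derived: q14 (round 1), q15 (round 2), q20 (round 3). q18 never appears in any round.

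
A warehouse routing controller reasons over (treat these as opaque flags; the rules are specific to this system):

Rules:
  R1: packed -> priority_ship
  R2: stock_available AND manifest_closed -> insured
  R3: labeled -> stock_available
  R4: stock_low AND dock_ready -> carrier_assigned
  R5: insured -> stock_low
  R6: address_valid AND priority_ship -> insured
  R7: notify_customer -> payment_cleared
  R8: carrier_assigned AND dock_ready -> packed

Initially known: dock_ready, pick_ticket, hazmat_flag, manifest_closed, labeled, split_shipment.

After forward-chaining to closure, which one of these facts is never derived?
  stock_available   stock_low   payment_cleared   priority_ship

Round 1 — R3, derive stock_available.
Round 2 — R2, derive insured.
Round 3 — R5, derive stock_low.
Round 4 — R4, derive carrier_assigned.
Round 5 — R8, derive packed.
Round 6 — R1, derive priority_ship.
Derived: stock_available (round 1), stock_low (round 3), priority_ship (round 6). payment_cleared never appears in any round.

payment_cleared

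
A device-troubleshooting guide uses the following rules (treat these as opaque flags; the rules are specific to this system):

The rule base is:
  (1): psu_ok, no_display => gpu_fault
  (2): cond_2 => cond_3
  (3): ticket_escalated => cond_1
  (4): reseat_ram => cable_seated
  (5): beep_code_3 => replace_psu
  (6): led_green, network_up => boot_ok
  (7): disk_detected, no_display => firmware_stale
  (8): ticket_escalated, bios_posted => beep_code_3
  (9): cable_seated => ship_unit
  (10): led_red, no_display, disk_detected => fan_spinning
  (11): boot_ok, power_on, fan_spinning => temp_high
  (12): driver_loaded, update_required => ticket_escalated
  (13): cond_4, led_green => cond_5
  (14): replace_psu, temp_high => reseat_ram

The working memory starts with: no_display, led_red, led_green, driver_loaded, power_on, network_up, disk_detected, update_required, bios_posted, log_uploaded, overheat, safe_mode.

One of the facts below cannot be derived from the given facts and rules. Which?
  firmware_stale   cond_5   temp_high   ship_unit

Round 1 — (6), (7), (10), (12), derive boot_ok, firmware_stale, fan_spinning, ticket_escalated.
Round 2 — (3), (8), (11), derive cond_1, beep_code_3, temp_high.
Round 3 — (5), derive replace_psu.
Round 4 — (14), derive reseat_ram.
Round 5 — (4), derive cable_seated.
Round 6 — (9), derive ship_unit.
Derived: firmware_stale (round 1), temp_high (round 2), ship_unit (round 6). cond_5 never appears in any round.

cond_5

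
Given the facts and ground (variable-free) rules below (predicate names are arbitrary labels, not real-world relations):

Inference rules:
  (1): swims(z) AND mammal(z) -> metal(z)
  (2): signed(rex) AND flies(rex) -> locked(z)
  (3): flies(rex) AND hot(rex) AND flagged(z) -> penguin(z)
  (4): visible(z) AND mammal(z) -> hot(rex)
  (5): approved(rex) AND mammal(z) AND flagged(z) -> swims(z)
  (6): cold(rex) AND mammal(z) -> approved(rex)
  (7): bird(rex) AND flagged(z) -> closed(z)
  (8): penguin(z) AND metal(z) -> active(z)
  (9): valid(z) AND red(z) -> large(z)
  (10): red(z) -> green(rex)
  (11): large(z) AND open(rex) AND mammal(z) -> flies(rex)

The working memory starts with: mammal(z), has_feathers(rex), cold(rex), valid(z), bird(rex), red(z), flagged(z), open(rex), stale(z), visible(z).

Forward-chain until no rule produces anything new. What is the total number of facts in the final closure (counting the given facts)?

[1] (4) [visible(z) AND mammal(z) -> hot(rex)]; (6) [cold(rex) AND mammal(z) -> approved(rex)]; (7) [bird(rex) AND flagged(z) -> closed(z)]; (9) [valid(z) AND red(z) -> large(z)]; (10) [red(z) -> green(rex)]. ⇒ new: hot(rex), approved(rex), closed(z), large(z), green(rex).
[2] (5) [approved(rex) AND mammal(z) AND flagged(z) -> swims(z)]; (11) [large(z) AND open(rex) AND mammal(z) -> flies(rex)]. ⇒ new: swims(z), flies(rex).
[3] (1) [swims(z) AND mammal(z) -> metal(z)]; (3) [flies(rex) AND hot(rex) AND flagged(z) -> penguin(z)]. ⇒ new: metal(z), penguin(z).
[4] (8) [penguin(z) AND metal(z) -> active(z)]. ⇒ new: active(z).
Closure: {active(z), approved(rex), bird(rex), closed(z), cold(rex), flagged(z), flies(rex), green(rex), has_feathers(rex), hot(rex), large(z), mammal(z), metal(z), open(rex), penguin(z), red(z), stale(z), swims(z), valid(z), visible(z)} — 20 facts.

20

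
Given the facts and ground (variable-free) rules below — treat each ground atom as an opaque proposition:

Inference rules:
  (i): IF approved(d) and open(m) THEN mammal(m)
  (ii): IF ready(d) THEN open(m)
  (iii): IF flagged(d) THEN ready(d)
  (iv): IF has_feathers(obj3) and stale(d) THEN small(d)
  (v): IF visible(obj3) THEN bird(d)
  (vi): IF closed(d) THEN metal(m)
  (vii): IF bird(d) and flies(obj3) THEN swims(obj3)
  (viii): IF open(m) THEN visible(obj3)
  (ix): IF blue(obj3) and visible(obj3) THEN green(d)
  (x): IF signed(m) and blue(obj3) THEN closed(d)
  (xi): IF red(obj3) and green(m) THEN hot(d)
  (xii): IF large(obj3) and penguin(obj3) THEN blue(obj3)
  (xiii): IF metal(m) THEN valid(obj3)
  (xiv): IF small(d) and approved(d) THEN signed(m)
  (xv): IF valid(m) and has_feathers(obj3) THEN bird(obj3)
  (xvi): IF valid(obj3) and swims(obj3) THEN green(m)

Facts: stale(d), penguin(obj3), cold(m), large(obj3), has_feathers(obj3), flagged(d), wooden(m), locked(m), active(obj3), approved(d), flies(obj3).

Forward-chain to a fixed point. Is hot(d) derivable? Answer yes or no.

Round 1: (iii) [IF flagged(d) THEN ready(d)]; (iv) [IF has_feathers(obj3) and stale(d) THEN small(d)]; (xii) [IF large(obj3) and penguin(obj3) THEN blue(obj3)]. Adds ready(d), small(d), blue(obj3).
Round 2: (ii) [IF ready(d) THEN open(m)]; (xiv) [IF small(d) and approved(d) THEN signed(m)]. Adds open(m), signed(m).
Round 3: (i) [IF approved(d) and open(m) THEN mammal(m)]; (viii) [IF open(m) THEN visible(obj3)]; (x) [IF signed(m) and blue(obj3) THEN closed(d)]. Adds mammal(m), visible(obj3), closed(d).
Round 4: (v) [IF visible(obj3) THEN bird(d)]; (vi) [IF closed(d) THEN metal(m)]; (ix) [IF blue(obj3) and visible(obj3) THEN green(d)]. Adds bird(d), metal(m), green(d).
Round 5: (vii) [IF bird(d) and flies(obj3) THEN swims(obj3)]; (xiii) [IF metal(m) THEN valid(obj3)]. Adds swims(obj3), valid(obj3).
Round 6: (xvi) [IF valid(obj3) and swims(obj3) THEN green(m)]. Adds green(m).
Fixed point reached. hot(d) is concluded only by (xi); (xi) needs red(obj3) (never derived).

no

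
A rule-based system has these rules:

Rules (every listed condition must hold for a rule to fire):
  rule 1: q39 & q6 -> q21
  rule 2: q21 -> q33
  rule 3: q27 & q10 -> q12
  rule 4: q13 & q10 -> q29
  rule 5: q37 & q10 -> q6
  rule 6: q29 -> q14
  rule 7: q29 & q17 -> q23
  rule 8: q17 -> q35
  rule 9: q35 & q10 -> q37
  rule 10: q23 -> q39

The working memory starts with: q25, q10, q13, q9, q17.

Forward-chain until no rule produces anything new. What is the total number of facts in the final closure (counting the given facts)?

Round 1: rule 4 [q13 & q10 -> q29]; rule 8 [q17 -> q35]. New: q29, q35.
Round 2: rule 6 [q29 -> q14]; rule 7 [q29 & q17 -> q23]; rule 9 [q35 & q10 -> q37]. New: q14, q23, q37.
Round 3: rule 5 [q37 & q10 -> q6]; rule 10 [q23 -> q39]. New: q6, q39.
Round 4: rule 1 [q39 & q6 -> q21]. New: q21.
Round 5: rule 2 [q21 -> q33]. New: q33.
Closure: {q10, q13, q14, q17, q21, q23, q25, q29, q33, q35, q37, q39, q6, q9} — 14 facts.

14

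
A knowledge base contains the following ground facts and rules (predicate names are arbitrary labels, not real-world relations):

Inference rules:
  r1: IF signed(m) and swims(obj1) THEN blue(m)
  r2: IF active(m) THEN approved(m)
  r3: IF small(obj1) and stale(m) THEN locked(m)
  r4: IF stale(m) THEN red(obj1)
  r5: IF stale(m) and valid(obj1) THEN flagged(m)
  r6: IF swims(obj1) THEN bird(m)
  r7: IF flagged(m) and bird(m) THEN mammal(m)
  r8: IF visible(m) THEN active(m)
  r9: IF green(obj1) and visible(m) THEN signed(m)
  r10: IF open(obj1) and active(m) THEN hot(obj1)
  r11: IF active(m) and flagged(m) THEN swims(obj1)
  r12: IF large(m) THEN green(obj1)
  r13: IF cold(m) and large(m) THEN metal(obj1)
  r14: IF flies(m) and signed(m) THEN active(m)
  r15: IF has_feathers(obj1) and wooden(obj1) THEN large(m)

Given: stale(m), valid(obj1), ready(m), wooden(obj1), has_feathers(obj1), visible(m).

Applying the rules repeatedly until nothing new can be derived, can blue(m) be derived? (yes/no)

yes

[1] r4 [IF stale(m) THEN red(obj1)]; r5 [IF stale(m) and valid(obj1) THEN flagged(m)]; r8 [IF visible(m) THEN active(m)]; r15 [IF has_feathers(obj1) and wooden(obj1) THEN large(m)]. ⇒ new: red(obj1), flagged(m), active(m), large(m).
[2] r2 [IF active(m) THEN approved(m)]; r11 [IF active(m) and flagged(m) THEN swims(obj1)]; r12 [IF large(m) THEN green(obj1)]. ⇒ new: approved(m), swims(obj1), green(obj1).
[3] r6 [IF swims(obj1) THEN bird(m)]; r9 [IF green(obj1) and visible(m) THEN signed(m)]. ⇒ new: bird(m), signed(m).
[4] r1 [IF signed(m) and swims(obj1) THEN blue(m)]; r7 [IF flagged(m) and bird(m) THEN mammal(m)]. ⇒ new: blue(m), mammal(m).
blue(m) appears in round 4, so it is derivable.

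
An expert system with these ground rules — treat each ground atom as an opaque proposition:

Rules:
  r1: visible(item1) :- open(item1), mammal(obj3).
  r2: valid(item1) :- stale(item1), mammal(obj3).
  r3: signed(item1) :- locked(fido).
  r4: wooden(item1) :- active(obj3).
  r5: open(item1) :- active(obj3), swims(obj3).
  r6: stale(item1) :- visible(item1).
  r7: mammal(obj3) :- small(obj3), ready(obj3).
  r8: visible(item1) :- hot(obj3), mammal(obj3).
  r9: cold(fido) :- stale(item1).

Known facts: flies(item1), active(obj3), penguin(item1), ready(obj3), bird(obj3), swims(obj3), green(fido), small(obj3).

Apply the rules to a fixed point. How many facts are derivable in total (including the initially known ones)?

15

Round 1: r4 [wooden(item1) :- active(obj3).]; r5 [open(item1) :- active(obj3), swims(obj3).]; r7 [mammal(obj3) :- small(obj3), ready(obj3).]. New: wooden(item1), open(item1), mammal(obj3).
Round 2: r1 [visible(item1) :- open(item1), mammal(obj3).]. New: visible(item1).
Round 3: r6 [stale(item1) :- visible(item1).]. New: stale(item1).
Round 4: r2 [valid(item1) :- stale(item1), mammal(obj3).]; r9 [cold(fido) :- stale(item1).]. New: valid(item1), cold(fido).
Closure: {active(obj3), bird(obj3), cold(fido), flies(item1), green(fido), mammal(obj3), open(item1), penguin(item1), ready(obj3), small(obj3), stale(item1), swims(obj3), valid(item1), visible(item1), wooden(item1)} — 15 facts.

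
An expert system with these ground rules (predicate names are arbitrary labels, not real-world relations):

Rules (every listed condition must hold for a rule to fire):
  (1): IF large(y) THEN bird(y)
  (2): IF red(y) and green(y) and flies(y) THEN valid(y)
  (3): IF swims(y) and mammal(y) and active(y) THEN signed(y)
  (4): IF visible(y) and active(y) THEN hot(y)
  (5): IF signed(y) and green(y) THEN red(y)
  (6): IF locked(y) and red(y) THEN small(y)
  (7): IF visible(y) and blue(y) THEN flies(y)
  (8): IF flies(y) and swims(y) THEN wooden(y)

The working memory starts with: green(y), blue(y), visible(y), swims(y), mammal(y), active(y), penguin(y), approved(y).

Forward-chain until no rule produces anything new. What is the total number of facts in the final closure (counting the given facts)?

Round 1 — (3), (4), (7), derive signed(y), hot(y), flies(y).
Round 2 — (5), (8), derive red(y), wooden(y).
Round 3 — (2), derive valid(y).
Closure: {active(y), approved(y), blue(y), flies(y), green(y), hot(y), mammal(y), penguin(y), red(y), signed(y), swims(y), valid(y), visible(y), wooden(y)} — 14 facts.

14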